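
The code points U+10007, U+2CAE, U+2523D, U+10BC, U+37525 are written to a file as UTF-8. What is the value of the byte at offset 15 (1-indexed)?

1-indexed offset 15 is 0-indexed offset 14.
U+10007 → 4-byte form F0 90 80 87 at offsets 0–3.
U+2CAE → 3-byte form E2 B2 AE at offsets 4–6.
U+2523D → 4-byte form F0 A5 88 BD at offsets 7–10.
U+10BC → 3-byte form E1 82 BC at offsets 11–13.
U+37525 → 4-byte form F0 B7 94 A5 at offsets 14–17.
Offset 14 falls in char 5's range; it's byte 1 of F0 B7 94 A5 = 0xF0.

0xF0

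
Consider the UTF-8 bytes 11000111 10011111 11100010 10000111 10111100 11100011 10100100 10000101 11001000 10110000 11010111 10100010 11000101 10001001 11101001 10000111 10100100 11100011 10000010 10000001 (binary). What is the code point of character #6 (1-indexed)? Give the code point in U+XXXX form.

Offset 0: leading byte 0xC7 = 11000111 → 2-byte char #1 = C7 9F.
Offset 2: leading byte 0xE2 = 11100010 → 3-byte char #2 = E2 87 BC.
Offset 5: leading byte 0xE3 = 11100011 → 3-byte char #3 = E3 A4 85.
Offset 8: leading byte 0xC8 = 11001000 → 2-byte char #4 = C8 B0.
Offset 10: leading byte 0xD7 = 11010111 → 2-byte char #5 = D7 A2.
Offset 12: leading byte 0xC5 = 11000101 → 2-byte char #6 = C5 89.
Leading byte 0xC5 = 11000101 matches 110xxxxx → 2-byte sequence.
Byte 1: 0xC5 = 11000101, payload 00101 (5 bits).
Byte 2: 0x89 = 10001001 (10xxxxxx ✓), payload 001001.
Concatenate: 00101001001 = 0x149 (11 bits → U+0149).

U+0149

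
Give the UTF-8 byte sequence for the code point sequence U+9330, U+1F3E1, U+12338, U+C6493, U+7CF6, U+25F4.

E9 8C B0 F0 9F 8F A1 F0 92 8C B8 F3 86 92 93 E7 B3 B6 E2 97 B4

U+9330: 3-byte form → E9 8C B0.
U+1F3E1: 4-byte form → F0 9F 8F A1.
U+12338: 4-byte form → F0 92 8C B8.
U+C6493: 4-byte form → F3 86 92 93.
U+7CF6: 3-byte form → E7 B3 B6.
U+25F4: 3-byte form → E2 97 B4.
Concatenated (21 bytes): E9 8C B0 F0 9F 8F A1 F0 92 8C B8 F3 86 92 93 E7 B3 B6 E2 97 B4.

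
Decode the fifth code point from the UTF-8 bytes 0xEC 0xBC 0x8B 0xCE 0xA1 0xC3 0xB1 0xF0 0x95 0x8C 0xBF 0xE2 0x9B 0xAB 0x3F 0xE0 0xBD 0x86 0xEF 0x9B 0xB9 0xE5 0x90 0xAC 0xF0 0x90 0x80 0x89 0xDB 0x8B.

Offset 0: leading byte 0xEC = 11101100 → 3-byte char #1 = EC BC 8B.
Offset 3: leading byte 0xCE = 11001110 → 2-byte char #2 = CE A1.
Offset 5: leading byte 0xC3 = 11000011 → 2-byte char #3 = C3 B1.
Offset 7: leading byte 0xF0 = 11110000 → 4-byte char #4 = F0 95 8C BF.
Offset 11: leading byte 0xE2 = 11100010 → 3-byte char #5 = E2 9B AB.
Leading byte 0xE2 = 11100010 matches 1110xxxx → 3-byte sequence.
Byte 1: 0xE2 = 11100010, payload 0010 (4 bits).
Byte 2: 0x9B = 10011011 (10xxxxxx ✓), payload 011011.
Byte 3: 0xAB = 10101011 (10xxxxxx ✓), payload 101011.
Concatenate: 0010011011101011 = 0x26EB (16 bits → U+26EB).

U+26EB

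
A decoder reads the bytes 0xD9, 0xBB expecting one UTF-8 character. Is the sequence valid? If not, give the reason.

valid

Leading byte 0xD9 = 11011001 → 2-byte form.
Continuation bytes 0xBB=10111011 all match 10xxxxxx.
Decoded value 0x67B is ≥ 0x80 (shortest form) and not a surrogate.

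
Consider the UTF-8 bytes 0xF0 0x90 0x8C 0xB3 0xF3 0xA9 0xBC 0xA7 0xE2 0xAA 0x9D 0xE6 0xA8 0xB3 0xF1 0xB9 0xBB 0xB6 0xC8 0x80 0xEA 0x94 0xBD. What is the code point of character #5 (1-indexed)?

Offset 0: leading byte 0xF0 = 11110000 → 4-byte char #1 = F0 90 8C B3.
Offset 4: leading byte 0xF3 = 11110011 → 4-byte char #2 = F3 A9 BC A7.
Offset 8: leading byte 0xE2 = 11100010 → 3-byte char #3 = E2 AA 9D.
Offset 11: leading byte 0xE6 = 11100110 → 3-byte char #4 = E6 A8 B3.
Offset 14: leading byte 0xF1 = 11110001 → 4-byte char #5 = F1 B9 BB B6.
Leading byte 0xF1 = 11110001 matches 11110xxx → 4-byte sequence.
Byte 1: 0xF1 = 11110001, payload 001 (3 bits).
Byte 2: 0xB9 = 10111001 (10xxxxxx ✓), payload 111001.
Byte 3: 0xBB = 10111011 (10xxxxxx ✓), payload 111011.
Byte 4: 0xB6 = 10110110 (10xxxxxx ✓), payload 110110.
Concatenate: 001111001111011110110 = 0x79EF6 (21 bits → U+79EF6).

U+79EF6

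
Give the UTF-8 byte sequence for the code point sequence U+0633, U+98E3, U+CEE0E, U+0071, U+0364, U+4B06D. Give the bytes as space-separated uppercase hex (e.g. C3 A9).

D8 B3 E9 A3 A3 F3 8E B8 8E 71 CD A4 F1 8B 81 AD

U+0633: 2-byte form → D8 B3.
U+98E3: 3-byte form → E9 A3 A3.
U+CEE0E: 4-byte form → F3 8E B8 8E.
U+0071: 1-byte form → 71.
U+0364: 2-byte form → CD A4.
U+4B06D: 4-byte form → F1 8B 81 AD.
Concatenated (16 bytes): D8 B3 E9 A3 A3 F3 8E B8 8E 71 CD A4 F1 8B 81 AD.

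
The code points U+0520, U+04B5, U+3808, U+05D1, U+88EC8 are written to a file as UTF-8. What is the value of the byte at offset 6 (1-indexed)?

0xA0

1-indexed offset 6 is 0-indexed offset 5.
U+0520 → 2-byte form D4 A0 at offsets 0–1.
U+04B5 → 2-byte form D2 B5 at offsets 2–3.
U+3808 → 3-byte form E3 A0 88 at offsets 4–6.
Offset 5 falls in char 3's range; it's byte 2 of E3 A0 88 = 0xA0.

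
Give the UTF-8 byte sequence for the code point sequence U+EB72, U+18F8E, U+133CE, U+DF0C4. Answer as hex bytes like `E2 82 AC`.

EE AD B2 F0 98 BE 8E F0 93 8F 8E F3 9F 83 84

U+EB72: 3-byte form → EE AD B2.
U+18F8E: 4-byte form → F0 98 BE 8E.
U+133CE: 4-byte form → F0 93 8F 8E.
U+DF0C4: 4-byte form → F3 9F 83 84.
Concatenated (15 bytes): EE AD B2 F0 98 BE 8E F0 93 8F 8E F3 9F 83 84.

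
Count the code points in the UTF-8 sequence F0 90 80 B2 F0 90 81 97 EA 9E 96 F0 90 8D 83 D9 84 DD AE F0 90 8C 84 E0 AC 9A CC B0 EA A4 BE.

10

Byte at offset 0: 0xF0 = 11110000 → 4-byte char (#1). Advance 4.
Byte at offset 4: 0xF0 = 11110000 → 4-byte char (#2). Advance 4.
Byte at offset 8: 0xEA = 11101010 → 3-byte char (#3). Advance 3.
Byte at offset 11: 0xF0 = 11110000 → 4-byte char (#4). Advance 4.
Byte at offset 15: 0xD9 = 11011001 → 2-byte char (#5). Advance 2.
Byte at offset 17: 0xDD = 11011101 → 2-byte char (#6). Advance 2.
Byte at offset 19: 0xF0 = 11110000 → 4-byte char (#7). Advance 4.
Byte at offset 23: 0xE0 = 11100000 → 3-byte char (#8). Advance 3.
Byte at offset 26: 0xCC = 11001100 → 2-byte char (#9). Advance 2.
Byte at offset 28: 0xEA = 11101010 → 3-byte char (#10). Advance 3.
Reached end at offset 31 after 10 code points.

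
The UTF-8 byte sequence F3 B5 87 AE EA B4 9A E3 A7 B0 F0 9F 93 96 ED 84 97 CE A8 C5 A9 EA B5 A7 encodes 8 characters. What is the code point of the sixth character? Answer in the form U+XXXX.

U+03A8

Offset 0: leading byte 0xF3 = 11110011 → 4-byte char #1 = F3 B5 87 AE.
Offset 4: leading byte 0xEA = 11101010 → 3-byte char #2 = EA B4 9A.
Offset 7: leading byte 0xE3 = 11100011 → 3-byte char #3 = E3 A7 B0.
Offset 10: leading byte 0xF0 = 11110000 → 4-byte char #4 = F0 9F 93 96.
Offset 14: leading byte 0xED = 11101101 → 3-byte char #5 = ED 84 97.
Offset 17: leading byte 0xCE = 11001110 → 2-byte char #6 = CE A8.
Leading byte 0xCE = 11001110 matches 110xxxxx → 2-byte sequence.
Byte 1: 0xCE = 11001110, payload 01110 (5 bits).
Byte 2: 0xA8 = 10101000 (10xxxxxx ✓), payload 101000.
Concatenate: 01110101000 = 0x3A8 (11 bits → U+03A8).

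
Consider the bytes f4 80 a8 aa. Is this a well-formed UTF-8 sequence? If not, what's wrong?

valid

Leading byte 0xF4 = 11110100 → 4-byte form.
Continuation bytes 0x80=10000000, 0xA8=10101000, 0xAA=10101010 all match 10xxxxxx.
Decoded value 0x100A2A is ≥ 0x10000 (shortest form) and not a surrogate.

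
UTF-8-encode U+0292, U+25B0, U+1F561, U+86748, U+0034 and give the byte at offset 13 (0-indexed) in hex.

U+0292 → 2-byte form CA 92 at offsets 0–1.
U+25B0 → 3-byte form E2 96 B0 at offsets 2–4.
U+1F561 → 4-byte form F0 9F 95 A1 at offsets 5–8.
U+86748 → 4-byte form F2 86 9D 88 at offsets 9–12.
U+0034 → 1-byte form 34 at offsets 13–13.
Offset 13 falls in char 5's range; it's byte 1 of 34 = 0x34.

0x34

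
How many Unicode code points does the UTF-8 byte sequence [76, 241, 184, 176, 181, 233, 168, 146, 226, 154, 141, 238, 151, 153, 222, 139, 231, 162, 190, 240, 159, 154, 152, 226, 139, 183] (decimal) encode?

9

Byte at offset 0: 0x4C = 01001100 → 1-byte char (#1). Advance 1.
Byte at offset 1: 0xF1 = 11110001 → 4-byte char (#2). Advance 4.
Byte at offset 5: 0xE9 = 11101001 → 3-byte char (#3). Advance 3.
Byte at offset 8: 0xE2 = 11100010 → 3-byte char (#4). Advance 3.
Byte at offset 11: 0xEE = 11101110 → 3-byte char (#5). Advance 3.
Byte at offset 14: 0xDE = 11011110 → 2-byte char (#6). Advance 2.
Byte at offset 16: 0xE7 = 11100111 → 3-byte char (#7). Advance 3.
Byte at offset 19: 0xF0 = 11110000 → 4-byte char (#8). Advance 4.
Byte at offset 23: 0xE2 = 11100010 → 3-byte char (#9). Advance 3.
Reached end at offset 26 after 9 code points.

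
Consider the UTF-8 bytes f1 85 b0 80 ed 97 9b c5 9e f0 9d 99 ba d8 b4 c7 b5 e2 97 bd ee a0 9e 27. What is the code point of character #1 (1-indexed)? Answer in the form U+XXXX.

U+45C00

Offset 0: leading byte 0xF1 = 11110001 → 4-byte char #1 = F1 85 B0 80.
Leading byte 0xF1 = 11110001 matches 11110xxx → 4-byte sequence.
Byte 1: 0xF1 = 11110001, payload 001 (3 bits).
Byte 2: 0x85 = 10000101 (10xxxxxx ✓), payload 000101.
Byte 3: 0xB0 = 10110000 (10xxxxxx ✓), payload 110000.
Byte 4: 0x80 = 10000000 (10xxxxxx ✓), payload 000000.
Concatenate: 001000101110000000000 = 0x45C00 (21 bits → U+45C00).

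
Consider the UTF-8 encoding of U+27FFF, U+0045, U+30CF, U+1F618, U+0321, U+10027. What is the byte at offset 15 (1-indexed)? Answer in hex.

1-indexed offset 15 is 0-indexed offset 14.
U+27FFF → 4-byte form F0 A7 BF BF at offsets 0–3.
U+0045 → 1-byte form 45 at offsets 4–4.
U+30CF → 3-byte form E3 83 8F at offsets 5–7.
U+1F618 → 4-byte form F0 9F 98 98 at offsets 8–11.
U+0321 → 2-byte form CC A1 at offsets 12–13.
U+10027 → 4-byte form F0 90 80 A7 at offsets 14–17.
Offset 14 falls in char 6's range; it's byte 1 of F0 90 80 A7 = 0xF0.

0xF0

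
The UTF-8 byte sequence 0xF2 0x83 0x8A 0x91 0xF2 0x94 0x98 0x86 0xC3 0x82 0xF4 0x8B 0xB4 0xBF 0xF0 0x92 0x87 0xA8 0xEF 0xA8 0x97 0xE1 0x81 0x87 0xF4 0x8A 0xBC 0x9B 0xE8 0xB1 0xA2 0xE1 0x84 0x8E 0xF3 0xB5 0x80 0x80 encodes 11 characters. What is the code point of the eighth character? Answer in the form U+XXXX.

Offset 0: leading byte 0xF2 = 11110010 → 4-byte char #1 = F2 83 8A 91.
Offset 4: leading byte 0xF2 = 11110010 → 4-byte char #2 = F2 94 98 86.
Offset 8: leading byte 0xC3 = 11000011 → 2-byte char #3 = C3 82.
Offset 10: leading byte 0xF4 = 11110100 → 4-byte char #4 = F4 8B B4 BF.
Offset 14: leading byte 0xF0 = 11110000 → 4-byte char #5 = F0 92 87 A8.
Offset 18: leading byte 0xEF = 11101111 → 3-byte char #6 = EF A8 97.
Offset 21: leading byte 0xE1 = 11100001 → 3-byte char #7 = E1 81 87.
Offset 24: leading byte 0xF4 = 11110100 → 4-byte char #8 = F4 8A BC 9B.
Leading byte 0xF4 = 11110100 matches 11110xxx → 4-byte sequence.
Byte 1: 0xF4 = 11110100, payload 100 (3 bits).
Byte 2: 0x8A = 10001010 (10xxxxxx ✓), payload 001010.
Byte 3: 0xBC = 10111100 (10xxxxxx ✓), payload 111100.
Byte 4: 0x9B = 10011011 (10xxxxxx ✓), payload 011011.
Concatenate: 100001010111100011011 = 0x10AF1B (21 bits → U+10AF1B).

U+10AF1B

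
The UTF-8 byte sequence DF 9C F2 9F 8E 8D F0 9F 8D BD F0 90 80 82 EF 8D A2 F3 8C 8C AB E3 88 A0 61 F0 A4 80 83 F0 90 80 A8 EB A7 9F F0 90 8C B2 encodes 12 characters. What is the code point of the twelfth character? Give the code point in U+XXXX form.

U+10332

Offset 0: leading byte 0xDF = 11011111 → 2-byte char #1 = DF 9C.
Offset 2: leading byte 0xF2 = 11110010 → 4-byte char #2 = F2 9F 8E 8D.
Offset 6: leading byte 0xF0 = 11110000 → 4-byte char #3 = F0 9F 8D BD.
Offset 10: leading byte 0xF0 = 11110000 → 4-byte char #4 = F0 90 80 82.
Offset 14: leading byte 0xEF = 11101111 → 3-byte char #5 = EF 8D A2.
Offset 17: leading byte 0xF3 = 11110011 → 4-byte char #6 = F3 8C 8C AB.
Offset 21: leading byte 0xE3 = 11100011 → 3-byte char #7 = E3 88 A0.
Offset 24: leading byte 0x61 = 01100001 → 1-byte char #8 = 61.
Offset 25: leading byte 0xF0 = 11110000 → 4-byte char #9 = F0 A4 80 83.
Offset 29: leading byte 0xF0 = 11110000 → 4-byte char #10 = F0 90 80 A8.
Offset 33: leading byte 0xEB = 11101011 → 3-byte char #11 = EB A7 9F.
Offset 36: leading byte 0xF0 = 11110000 → 4-byte char #12 = F0 90 8C B2.
Leading byte 0xF0 = 11110000 matches 11110xxx → 4-byte sequence.
Byte 1: 0xF0 = 11110000, payload 000 (3 bits).
Byte 2: 0x90 = 10010000 (10xxxxxx ✓), payload 010000.
Byte 3: 0x8C = 10001100 (10xxxxxx ✓), payload 001100.
Byte 4: 0xB2 = 10110010 (10xxxxxx ✓), payload 110010.
Concatenate: 000010000001100110010 = 0x10332 (21 bits → U+10332).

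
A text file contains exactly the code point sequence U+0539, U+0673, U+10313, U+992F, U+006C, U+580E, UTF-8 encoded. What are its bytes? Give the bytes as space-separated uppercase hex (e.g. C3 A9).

D4 B9 D9 B3 F0 90 8C 93 E9 A4 AF 6C E5 A0 8E

U+0539: 2-byte form → D4 B9.
U+0673: 2-byte form → D9 B3.
U+10313: 4-byte form → F0 90 8C 93.
U+992F: 3-byte form → E9 A4 AF.
U+006C: 1-byte form → 6C.
U+580E: 3-byte form → E5 A0 8E.
Concatenated (15 bytes): D4 B9 D9 B3 F0 90 8C 93 E9 A4 AF 6C E5 A0 8E.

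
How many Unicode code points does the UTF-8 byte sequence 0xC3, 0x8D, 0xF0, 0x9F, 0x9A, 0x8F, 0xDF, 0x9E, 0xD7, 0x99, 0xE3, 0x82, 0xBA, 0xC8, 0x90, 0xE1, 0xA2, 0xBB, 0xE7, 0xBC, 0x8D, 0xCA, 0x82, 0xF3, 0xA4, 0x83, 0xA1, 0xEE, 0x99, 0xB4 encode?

Byte at offset 0: 0xC3 = 11000011 → 2-byte char (#1). Advance 2.
Byte at offset 2: 0xF0 = 11110000 → 4-byte char (#2). Advance 4.
Byte at offset 6: 0xDF = 11011111 → 2-byte char (#3). Advance 2.
Byte at offset 8: 0xD7 = 11010111 → 2-byte char (#4). Advance 2.
Byte at offset 10: 0xE3 = 11100011 → 3-byte char (#5). Advance 3.
Byte at offset 13: 0xC8 = 11001000 → 2-byte char (#6). Advance 2.
Byte at offset 15: 0xE1 = 11100001 → 3-byte char (#7). Advance 3.
Byte at offset 18: 0xE7 = 11100111 → 3-byte char (#8). Advance 3.
Byte at offset 21: 0xCA = 11001010 → 2-byte char (#9). Advance 2.
Byte at offset 23: 0xF3 = 11110011 → 4-byte char (#10). Advance 4.
Byte at offset 27: 0xEE = 11101110 → 3-byte char (#11). Advance 3.
Reached end at offset 30 after 11 code points.

11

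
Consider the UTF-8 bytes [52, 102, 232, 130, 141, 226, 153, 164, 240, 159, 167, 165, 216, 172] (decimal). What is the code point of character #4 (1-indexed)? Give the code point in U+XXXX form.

U+2664

Offset 0: leading byte 0x34 = 00110100 → 1-byte char #1 = 34.
Offset 1: leading byte 0x66 = 01100110 → 1-byte char #2 = 66.
Offset 2: leading byte 0xE8 = 11101000 → 3-byte char #3 = E8 82 8D.
Offset 5: leading byte 0xE2 = 11100010 → 3-byte char #4 = E2 99 A4.
Leading byte 0xE2 = 11100010 matches 1110xxxx → 3-byte sequence.
Byte 1: 0xE2 = 11100010, payload 0010 (4 bits).
Byte 2: 0x99 = 10011001 (10xxxxxx ✓), payload 011001.
Byte 3: 0xA4 = 10100100 (10xxxxxx ✓), payload 100100.
Concatenate: 0010011001100100 = 0x2664 (16 bits → U+2664).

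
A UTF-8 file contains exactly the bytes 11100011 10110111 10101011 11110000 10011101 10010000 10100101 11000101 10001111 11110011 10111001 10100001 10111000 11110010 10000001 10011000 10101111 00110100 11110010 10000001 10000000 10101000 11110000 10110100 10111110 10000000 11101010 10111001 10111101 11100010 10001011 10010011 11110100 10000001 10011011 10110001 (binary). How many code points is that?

11

Byte at offset 0: 0xE3 = 11100011 → 3-byte char (#1). Advance 3.
Byte at offset 3: 0xF0 = 11110000 → 4-byte char (#2). Advance 4.
Byte at offset 7: 0xC5 = 11000101 → 2-byte char (#3). Advance 2.
Byte at offset 9: 0xF3 = 11110011 → 4-byte char (#4). Advance 4.
Byte at offset 13: 0xF2 = 11110010 → 4-byte char (#5). Advance 4.
Byte at offset 17: 0x34 = 00110100 → 1-byte char (#6). Advance 1.
Byte at offset 18: 0xF2 = 11110010 → 4-byte char (#7). Advance 4.
Byte at offset 22: 0xF0 = 11110000 → 4-byte char (#8). Advance 4.
Byte at offset 26: 0xEA = 11101010 → 3-byte char (#9). Advance 3.
Byte at offset 29: 0xE2 = 11100010 → 3-byte char (#10). Advance 3.
Byte at offset 32: 0xF4 = 11110100 → 4-byte char (#11). Advance 4.
Reached end at offset 36 after 11 code points.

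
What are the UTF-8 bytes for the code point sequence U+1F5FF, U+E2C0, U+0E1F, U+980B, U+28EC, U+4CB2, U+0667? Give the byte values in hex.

U+1F5FF: 4-byte form → F0 9F 97 BF.
U+E2C0: 3-byte form → EE 8B 80.
U+0E1F: 3-byte form → E0 B8 9F.
U+980B: 3-byte form → E9 A0 8B.
U+28EC: 3-byte form → E2 A3 AC.
U+4CB2: 3-byte form → E4 B2 B2.
U+0667: 2-byte form → D9 A7.
Concatenated (21 bytes): F0 9F 97 BF EE 8B 80 E0 B8 9F E9 A0 8B E2 A3 AC E4 B2 B2 D9 A7.

F0 9F 97 BF EE 8B 80 E0 B8 9F E9 A0 8B E2 A3 AC E4 B2 B2 D9 A7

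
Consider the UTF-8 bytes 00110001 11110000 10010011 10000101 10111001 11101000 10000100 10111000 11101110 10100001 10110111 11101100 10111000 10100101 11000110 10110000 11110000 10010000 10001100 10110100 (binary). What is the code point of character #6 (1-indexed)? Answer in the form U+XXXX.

U+01B0

Offset 0: leading byte 0x31 = 00110001 → 1-byte char #1 = 31.
Offset 1: leading byte 0xF0 = 11110000 → 4-byte char #2 = F0 93 85 B9.
Offset 5: leading byte 0xE8 = 11101000 → 3-byte char #3 = E8 84 B8.
Offset 8: leading byte 0xEE = 11101110 → 3-byte char #4 = EE A1 B7.
Offset 11: leading byte 0xEC = 11101100 → 3-byte char #5 = EC B8 A5.
Offset 14: leading byte 0xC6 = 11000110 → 2-byte char #6 = C6 B0.
Leading byte 0xC6 = 11000110 matches 110xxxxx → 2-byte sequence.
Byte 1: 0xC6 = 11000110, payload 00110 (5 bits).
Byte 2: 0xB0 = 10110000 (10xxxxxx ✓), payload 110000.
Concatenate: 00110110000 = 0x1B0 (11 bits → U+01B0).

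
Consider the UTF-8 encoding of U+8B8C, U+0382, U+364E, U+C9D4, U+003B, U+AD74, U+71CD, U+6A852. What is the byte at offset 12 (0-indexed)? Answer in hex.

0xEA

U+8B8C → 3-byte form E8 AE 8C at offsets 0–2.
U+0382 → 2-byte form CE 82 at offsets 3–4.
U+364E → 3-byte form E3 99 8E at offsets 5–7.
U+C9D4 → 3-byte form EC A7 94 at offsets 8–10.
U+003B → 1-byte form 3B at offsets 11–11.
U+AD74 → 3-byte form EA B5 B4 at offsets 12–14.
Offset 12 falls in char 6's range; it's byte 1 of EA B5 B4 = 0xEA.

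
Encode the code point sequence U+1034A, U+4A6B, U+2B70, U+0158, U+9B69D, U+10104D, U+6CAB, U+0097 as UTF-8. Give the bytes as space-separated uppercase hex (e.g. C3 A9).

F0 90 8D 8A E4 A9 AB E2 AD B0 C5 98 F2 9B 9A 9D F4 81 81 8D E6 B2 AB C2 97

U+1034A: 4-byte form → F0 90 8D 8A.
U+4A6B: 3-byte form → E4 A9 AB.
U+2B70: 3-byte form → E2 AD B0.
U+0158: 2-byte form → C5 98.
U+9B69D: 4-byte form → F2 9B 9A 9D.
U+10104D: 4-byte form → F4 81 81 8D.
U+6CAB: 3-byte form → E6 B2 AB.
U+0097: 2-byte form → C2 97.
Concatenated (25 bytes): F0 90 8D 8A E4 A9 AB E2 AD B0 C5 98 F2 9B 9A 9D F4 81 81 8D E6 B2 AB C2 97.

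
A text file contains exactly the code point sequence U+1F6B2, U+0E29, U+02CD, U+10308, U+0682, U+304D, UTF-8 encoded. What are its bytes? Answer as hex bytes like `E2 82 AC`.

U+1F6B2: 4-byte form → F0 9F 9A B2.
U+0E29: 3-byte form → E0 B8 A9.
U+02CD: 2-byte form → CB 8D.
U+10308: 4-byte form → F0 90 8C 88.
U+0682: 2-byte form → DA 82.
U+304D: 3-byte form → E3 81 8D.
Concatenated (18 bytes): F0 9F 9A B2 E0 B8 A9 CB 8D F0 90 8C 88 DA 82 E3 81 8D.

F0 9F 9A B2 E0 B8 A9 CB 8D F0 90 8C 88 DA 82 E3 81 8D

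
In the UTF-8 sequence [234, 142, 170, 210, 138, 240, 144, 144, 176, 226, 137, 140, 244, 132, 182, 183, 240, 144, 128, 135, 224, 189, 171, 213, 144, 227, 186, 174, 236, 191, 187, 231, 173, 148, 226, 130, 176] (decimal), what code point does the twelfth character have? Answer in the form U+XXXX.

Offset 0: leading byte 0xEA = 11101010 → 3-byte char #1 = EA 8E AA.
Offset 3: leading byte 0xD2 = 11010010 → 2-byte char #2 = D2 8A.
Offset 5: leading byte 0xF0 = 11110000 → 4-byte char #3 = F0 90 90 B0.
Offset 9: leading byte 0xE2 = 11100010 → 3-byte char #4 = E2 89 8C.
Offset 12: leading byte 0xF4 = 11110100 → 4-byte char #5 = F4 84 B6 B7.
Offset 16: leading byte 0xF0 = 11110000 → 4-byte char #6 = F0 90 80 87.
Offset 20: leading byte 0xE0 = 11100000 → 3-byte char #7 = E0 BD AB.
Offset 23: leading byte 0xD5 = 11010101 → 2-byte char #8 = D5 90.
Offset 25: leading byte 0xE3 = 11100011 → 3-byte char #9 = E3 BA AE.
Offset 28: leading byte 0xEC = 11101100 → 3-byte char #10 = EC BF BB.
Offset 31: leading byte 0xE7 = 11100111 → 3-byte char #11 = E7 AD 94.
Offset 34: leading byte 0xE2 = 11100010 → 3-byte char #12 = E2 82 B0.
Leading byte 0xE2 = 11100010 matches 1110xxxx → 3-byte sequence.
Byte 1: 0xE2 = 11100010, payload 0010 (4 bits).
Byte 2: 0x82 = 10000010 (10xxxxxx ✓), payload 000010.
Byte 3: 0xB0 = 10110000 (10xxxxxx ✓), payload 110000.
Concatenate: 0010000010110000 = 0x20B0 (16 bits → U+20B0).

U+20B0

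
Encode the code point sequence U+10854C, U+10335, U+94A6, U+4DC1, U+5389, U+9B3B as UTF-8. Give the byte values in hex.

F4 88 95 8C F0 90 8C B5 E9 92 A6 E4 B7 81 E5 8E 89 E9 AC BB

U+10854C: 4-byte form → F4 88 95 8C.
U+10335: 4-byte form → F0 90 8C B5.
U+94A6: 3-byte form → E9 92 A6.
U+4DC1: 3-byte form → E4 B7 81.
U+5389: 3-byte form → E5 8E 89.
U+9B3B: 3-byte form → E9 AC BB.
Concatenated (20 bytes): F4 88 95 8C F0 90 8C B5 E9 92 A6 E4 B7 81 E5 8E 89 E9 AC BB.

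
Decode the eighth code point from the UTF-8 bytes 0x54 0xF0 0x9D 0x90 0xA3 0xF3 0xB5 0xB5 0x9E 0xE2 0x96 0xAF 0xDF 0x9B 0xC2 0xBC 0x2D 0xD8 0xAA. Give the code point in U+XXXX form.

U+062A

Offset 0: leading byte 0x54 = 01010100 → 1-byte char #1 = 54.
Offset 1: leading byte 0xF0 = 11110000 → 4-byte char #2 = F0 9D 90 A3.
Offset 5: leading byte 0xF3 = 11110011 → 4-byte char #3 = F3 B5 B5 9E.
Offset 9: leading byte 0xE2 = 11100010 → 3-byte char #4 = E2 96 AF.
Offset 12: leading byte 0xDF = 11011111 → 2-byte char #5 = DF 9B.
Offset 14: leading byte 0xC2 = 11000010 → 2-byte char #6 = C2 BC.
Offset 16: leading byte 0x2D = 00101101 → 1-byte char #7 = 2D.
Offset 17: leading byte 0xD8 = 11011000 → 2-byte char #8 = D8 AA.
Leading byte 0xD8 = 11011000 matches 110xxxxx → 2-byte sequence.
Byte 1: 0xD8 = 11011000, payload 11000 (5 bits).
Byte 2: 0xAA = 10101010 (10xxxxxx ✓), payload 101010.
Concatenate: 11000101010 = 0x62A (11 bits → U+062A).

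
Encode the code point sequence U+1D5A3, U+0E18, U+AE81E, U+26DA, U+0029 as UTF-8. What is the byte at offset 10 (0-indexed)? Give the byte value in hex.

0x9E

U+1D5A3 → 4-byte form F0 9D 96 A3 at offsets 0–3.
U+0E18 → 3-byte form E0 B8 98 at offsets 4–6.
U+AE81E → 4-byte form F2 AE A0 9E at offsets 7–10.
Offset 10 falls in char 3's range; it's byte 4 of F2 AE A0 9E = 0x9E.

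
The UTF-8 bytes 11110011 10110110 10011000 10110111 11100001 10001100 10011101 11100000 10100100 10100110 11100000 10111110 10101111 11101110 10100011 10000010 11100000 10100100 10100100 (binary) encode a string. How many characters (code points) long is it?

6

Byte at offset 0: 0xF3 = 11110011 → 4-byte char (#1). Advance 4.
Byte at offset 4: 0xE1 = 11100001 → 3-byte char (#2). Advance 3.
Byte at offset 7: 0xE0 = 11100000 → 3-byte char (#3). Advance 3.
Byte at offset 10: 0xE0 = 11100000 → 3-byte char (#4). Advance 3.
Byte at offset 13: 0xEE = 11101110 → 3-byte char (#5). Advance 3.
Byte at offset 16: 0xE0 = 11100000 → 3-byte char (#6). Advance 3.
Reached end at offset 19 after 6 code points.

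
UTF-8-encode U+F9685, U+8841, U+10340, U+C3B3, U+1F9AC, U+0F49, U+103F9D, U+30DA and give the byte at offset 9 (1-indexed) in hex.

1-indexed offset 9 is 0-indexed offset 8.
U+F9685 → 4-byte form F3 B9 9A 85 at offsets 0–3.
U+8841 → 3-byte form E8 A1 81 at offsets 4–6.
U+10340 → 4-byte form F0 90 8D 80 at offsets 7–10.
Offset 8 falls in char 3's range; it's byte 2 of F0 90 8D 80 = 0x90.

0x90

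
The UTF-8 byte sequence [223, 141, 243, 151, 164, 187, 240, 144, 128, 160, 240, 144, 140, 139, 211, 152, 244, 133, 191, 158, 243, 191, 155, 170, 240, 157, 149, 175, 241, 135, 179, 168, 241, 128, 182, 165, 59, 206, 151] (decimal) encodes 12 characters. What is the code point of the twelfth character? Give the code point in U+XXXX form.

Offset 0: leading byte 0xDF = 11011111 → 2-byte char #1 = DF 8D.
Offset 2: leading byte 0xF3 = 11110011 → 4-byte char #2 = F3 97 A4 BB.
Offset 6: leading byte 0xF0 = 11110000 → 4-byte char #3 = F0 90 80 A0.
Offset 10: leading byte 0xF0 = 11110000 → 4-byte char #4 = F0 90 8C 8B.
Offset 14: leading byte 0xD3 = 11010011 → 2-byte char #5 = D3 98.
Offset 16: leading byte 0xF4 = 11110100 → 4-byte char #6 = F4 85 BF 9E.
Offset 20: leading byte 0xF3 = 11110011 → 4-byte char #7 = F3 BF 9B AA.
Offset 24: leading byte 0xF0 = 11110000 → 4-byte char #8 = F0 9D 95 AF.
Offset 28: leading byte 0xF1 = 11110001 → 4-byte char #9 = F1 87 B3 A8.
Offset 32: leading byte 0xF1 = 11110001 → 4-byte char #10 = F1 80 B6 A5.
Offset 36: leading byte 0x3B = 00111011 → 1-byte char #11 = 3B.
Offset 37: leading byte 0xCE = 11001110 → 2-byte char #12 = CE 97.
Leading byte 0xCE = 11001110 matches 110xxxxx → 2-byte sequence.
Byte 1: 0xCE = 11001110, payload 01110 (5 bits).
Byte 2: 0x97 = 10010111 (10xxxxxx ✓), payload 010111.
Concatenate: 01110010111 = 0x397 (11 bits → U+0397).

U+0397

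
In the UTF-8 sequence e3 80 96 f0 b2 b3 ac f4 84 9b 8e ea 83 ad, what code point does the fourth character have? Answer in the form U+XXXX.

U+A0ED

Offset 0: leading byte 0xE3 = 11100011 → 3-byte char #1 = E3 80 96.
Offset 3: leading byte 0xF0 = 11110000 → 4-byte char #2 = F0 B2 B3 AC.
Offset 7: leading byte 0xF4 = 11110100 → 4-byte char #3 = F4 84 9B 8E.
Offset 11: leading byte 0xEA = 11101010 → 3-byte char #4 = EA 83 AD.
Leading byte 0xEA = 11101010 matches 1110xxxx → 3-byte sequence.
Byte 1: 0xEA = 11101010, payload 1010 (4 bits).
Byte 2: 0x83 = 10000011 (10xxxxxx ✓), payload 000011.
Byte 3: 0xAD = 10101101 (10xxxxxx ✓), payload 101101.
Concatenate: 1010000011101101 = 0xA0ED (16 bits → U+A0ED).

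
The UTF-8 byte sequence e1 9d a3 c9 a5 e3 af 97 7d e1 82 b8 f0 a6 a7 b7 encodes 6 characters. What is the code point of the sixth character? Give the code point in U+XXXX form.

U+269F7

Offset 0: leading byte 0xE1 = 11100001 → 3-byte char #1 = E1 9D A3.
Offset 3: leading byte 0xC9 = 11001001 → 2-byte char #2 = C9 A5.
Offset 5: leading byte 0xE3 = 11100011 → 3-byte char #3 = E3 AF 97.
Offset 8: leading byte 0x7D = 01111101 → 1-byte char #4 = 7D.
Offset 9: leading byte 0xE1 = 11100001 → 3-byte char #5 = E1 82 B8.
Offset 12: leading byte 0xF0 = 11110000 → 4-byte char #6 = F0 A6 A7 B7.
Leading byte 0xF0 = 11110000 matches 11110xxx → 4-byte sequence.
Byte 1: 0xF0 = 11110000, payload 000 (3 bits).
Byte 2: 0xA6 = 10100110 (10xxxxxx ✓), payload 100110.
Byte 3: 0xA7 = 10100111 (10xxxxxx ✓), payload 100111.
Byte 4: 0xB7 = 10110111 (10xxxxxx ✓), payload 110111.
Concatenate: 000100110100111110111 = 0x269F7 (21 bits → U+269F7).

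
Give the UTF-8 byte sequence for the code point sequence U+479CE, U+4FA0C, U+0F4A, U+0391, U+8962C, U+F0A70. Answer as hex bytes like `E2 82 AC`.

U+479CE: 4-byte form → F1 87 A7 8E.
U+4FA0C: 4-byte form → F1 8F A8 8C.
U+0F4A: 3-byte form → E0 BD 8A.
U+0391: 2-byte form → CE 91.
U+8962C: 4-byte form → F2 89 98 AC.
U+F0A70: 4-byte form → F3 B0 A9 B0.
Concatenated (21 bytes): F1 87 A7 8E F1 8F A8 8C E0 BD 8A CE 91 F2 89 98 AC F3 B0 A9 B0.

F1 87 A7 8E F1 8F A8 8C E0 BD 8A CE 91 F2 89 98 AC F3 B0 A9 B0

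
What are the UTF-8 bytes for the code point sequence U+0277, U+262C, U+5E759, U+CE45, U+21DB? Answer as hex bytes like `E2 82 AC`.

U+0277: 2-byte form → C9 B7.
U+262C: 3-byte form → E2 98 AC.
U+5E759: 4-byte form → F1 9E 9D 99.
U+CE45: 3-byte form → EC B9 85.
U+21DB: 3-byte form → E2 87 9B.
Concatenated (15 bytes): C9 B7 E2 98 AC F1 9E 9D 99 EC B9 85 E2 87 9B.

C9 B7 E2 98 AC F1 9E 9D 99 EC B9 85 E2 87 9B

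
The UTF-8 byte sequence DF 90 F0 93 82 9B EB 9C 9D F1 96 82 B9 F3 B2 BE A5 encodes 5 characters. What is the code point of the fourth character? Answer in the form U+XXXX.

Offset 0: leading byte 0xDF = 11011111 → 2-byte char #1 = DF 90.
Offset 2: leading byte 0xF0 = 11110000 → 4-byte char #2 = F0 93 82 9B.
Offset 6: leading byte 0xEB = 11101011 → 3-byte char #3 = EB 9C 9D.
Offset 9: leading byte 0xF1 = 11110001 → 4-byte char #4 = F1 96 82 B9.
Leading byte 0xF1 = 11110001 matches 11110xxx → 4-byte sequence.
Byte 1: 0xF1 = 11110001, payload 001 (3 bits).
Byte 2: 0x96 = 10010110 (10xxxxxx ✓), payload 010110.
Byte 3: 0x82 = 10000010 (10xxxxxx ✓), payload 000010.
Byte 4: 0xB9 = 10111001 (10xxxxxx ✓), payload 111001.
Concatenate: 001010110000010111001 = 0x560B9 (21 bits → U+560B9).

U+560B9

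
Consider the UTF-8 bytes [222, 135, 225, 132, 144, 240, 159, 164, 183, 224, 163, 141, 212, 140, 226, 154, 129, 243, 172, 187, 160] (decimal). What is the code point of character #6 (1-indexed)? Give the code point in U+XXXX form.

U+2681

Offset 0: leading byte 0xDE = 11011110 → 2-byte char #1 = DE 87.
Offset 2: leading byte 0xE1 = 11100001 → 3-byte char #2 = E1 84 90.
Offset 5: leading byte 0xF0 = 11110000 → 4-byte char #3 = F0 9F A4 B7.
Offset 9: leading byte 0xE0 = 11100000 → 3-byte char #4 = E0 A3 8D.
Offset 12: leading byte 0xD4 = 11010100 → 2-byte char #5 = D4 8C.
Offset 14: leading byte 0xE2 = 11100010 → 3-byte char #6 = E2 9A 81.
Leading byte 0xE2 = 11100010 matches 1110xxxx → 3-byte sequence.
Byte 1: 0xE2 = 11100010, payload 0010 (4 bits).
Byte 2: 0x9A = 10011010 (10xxxxxx ✓), payload 011010.
Byte 3: 0x81 = 10000001 (10xxxxxx ✓), payload 000001.
Concatenate: 0010011010000001 = 0x2681 (16 bits → U+2681).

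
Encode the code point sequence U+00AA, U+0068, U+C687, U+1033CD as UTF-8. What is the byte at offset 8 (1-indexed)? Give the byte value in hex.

1-indexed offset 8 is 0-indexed offset 7.
U+00AA → 2-byte form C2 AA at offsets 0–1.
U+0068 → 1-byte form 68 at offsets 2–2.
U+C687 → 3-byte form EC 9A 87 at offsets 3–5.
U+1033CD → 4-byte form F4 83 8F 8D at offsets 6–9.
Offset 7 falls in char 4's range; it's byte 2 of F4 83 8F 8D = 0x83.

0x83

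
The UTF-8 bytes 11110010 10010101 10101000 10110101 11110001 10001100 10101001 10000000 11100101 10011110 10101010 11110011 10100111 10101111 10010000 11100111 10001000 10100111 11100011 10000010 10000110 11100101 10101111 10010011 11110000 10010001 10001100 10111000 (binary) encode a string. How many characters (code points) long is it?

Byte at offset 0: 0xF2 = 11110010 → 4-byte char (#1). Advance 4.
Byte at offset 4: 0xF1 = 11110001 → 4-byte char (#2). Advance 4.
Byte at offset 8: 0xE5 = 11100101 → 3-byte char (#3). Advance 3.
Byte at offset 11: 0xF3 = 11110011 → 4-byte char (#4). Advance 4.
Byte at offset 15: 0xE7 = 11100111 → 3-byte char (#5). Advance 3.
Byte at offset 18: 0xE3 = 11100011 → 3-byte char (#6). Advance 3.
Byte at offset 21: 0xE5 = 11100101 → 3-byte char (#7). Advance 3.
Byte at offset 24: 0xF0 = 11110000 → 4-byte char (#8). Advance 4.
Reached end at offset 28 after 8 code points.

8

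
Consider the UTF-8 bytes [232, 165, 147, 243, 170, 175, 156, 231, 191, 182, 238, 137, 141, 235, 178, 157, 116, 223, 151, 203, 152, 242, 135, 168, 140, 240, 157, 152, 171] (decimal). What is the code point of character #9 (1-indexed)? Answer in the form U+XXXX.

U+87A0C

Offset 0: leading byte 0xE8 = 11101000 → 3-byte char #1 = E8 A5 93.
Offset 3: leading byte 0xF3 = 11110011 → 4-byte char #2 = F3 AA AF 9C.
Offset 7: leading byte 0xE7 = 11100111 → 3-byte char #3 = E7 BF B6.
Offset 10: leading byte 0xEE = 11101110 → 3-byte char #4 = EE 89 8D.
Offset 13: leading byte 0xEB = 11101011 → 3-byte char #5 = EB B2 9D.
Offset 16: leading byte 0x74 = 01110100 → 1-byte char #6 = 74.
Offset 17: leading byte 0xDF = 11011111 → 2-byte char #7 = DF 97.
Offset 19: leading byte 0xCB = 11001011 → 2-byte char #8 = CB 98.
Offset 21: leading byte 0xF2 = 11110010 → 4-byte char #9 = F2 87 A8 8C.
Leading byte 0xF2 = 11110010 matches 11110xxx → 4-byte sequence.
Byte 1: 0xF2 = 11110010, payload 010 (3 bits).
Byte 2: 0x87 = 10000111 (10xxxxxx ✓), payload 000111.
Byte 3: 0xA8 = 10101000 (10xxxxxx ✓), payload 101000.
Byte 4: 0x8C = 10001100 (10xxxxxx ✓), payload 001100.
Concatenate: 010000111101000001100 = 0x87A0C (21 bits → U+87A0C).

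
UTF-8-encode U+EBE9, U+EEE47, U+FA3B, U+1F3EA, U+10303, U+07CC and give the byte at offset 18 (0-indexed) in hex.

U+EBE9 → 3-byte form EE AF A9 at offsets 0–2.
U+EEE47 → 4-byte form F3 AE B9 87 at offsets 3–6.
U+FA3B → 3-byte form EF A8 BB at offsets 7–9.
U+1F3EA → 4-byte form F0 9F 8F AA at offsets 10–13.
U+10303 → 4-byte form F0 90 8C 83 at offsets 14–17.
U+07CC → 2-byte form DF 8C at offsets 18–19.
Offset 18 falls in char 6's range; it's byte 1 of DF 8C = 0xDF.

0xDF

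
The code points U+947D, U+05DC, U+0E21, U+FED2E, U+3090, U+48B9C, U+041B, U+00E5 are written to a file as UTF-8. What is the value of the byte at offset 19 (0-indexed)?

U+947D → 3-byte form E9 91 BD at offsets 0–2.
U+05DC → 2-byte form D7 9C at offsets 3–4.
U+0E21 → 3-byte form E0 B8 A1 at offsets 5–7.
U+FED2E → 4-byte form F3 BE B4 AE at offsets 8–11.
U+3090 → 3-byte form E3 82 90 at offsets 12–14.
U+48B9C → 4-byte form F1 88 AE 9C at offsets 15–18.
U+041B → 2-byte form D0 9B at offsets 19–20.
Offset 19 falls in char 7's range; it's byte 1 of D0 9B = 0xD0.

0xD0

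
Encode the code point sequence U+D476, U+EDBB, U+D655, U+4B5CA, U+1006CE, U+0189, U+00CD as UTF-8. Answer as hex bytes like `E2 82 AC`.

ED 91 B6 EE B6 BB ED 99 95 F1 8B 97 8A F4 80 9B 8E C6 89 C3 8D

U+D476: 3-byte form → ED 91 B6.
U+EDBB: 3-byte form → EE B6 BB.
U+D655: 3-byte form → ED 99 95.
U+4B5CA: 4-byte form → F1 8B 97 8A.
U+1006CE: 4-byte form → F4 80 9B 8E.
U+0189: 2-byte form → C6 89.
U+00CD: 2-byte form → C3 8D.
Concatenated (21 bytes): ED 91 B6 EE B6 BB ED 99 95 F1 8B 97 8A F4 80 9B 8E C6 89 C3 8D.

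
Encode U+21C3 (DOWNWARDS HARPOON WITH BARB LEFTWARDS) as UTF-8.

U+21C3 = 0x21C3 = 8643 decimal. In range U+0800–U+FFFF → 3-byte form: 1110xxxx 10xxxxxx 10xxxxxx.
Binary (16 bits): 0010000111000011.
Split 4+6+6: 0010 | 000111 | 000011.
Byte 1: 11100010 = 0xE2.
Byte 2: 10000111 = 0x87.
Byte 3: 10000011 = 0x83.

E2 87 83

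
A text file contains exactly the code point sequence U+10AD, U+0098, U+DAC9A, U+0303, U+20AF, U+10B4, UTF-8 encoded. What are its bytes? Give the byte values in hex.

U+10AD: 3-byte form → E1 82 AD.
U+0098: 2-byte form → C2 98.
U+DAC9A: 4-byte form → F3 9A B2 9A.
U+0303: 2-byte form → CC 83.
U+20AF: 3-byte form → E2 82 AF.
U+10B4: 3-byte form → E1 82 B4.
Concatenated (17 bytes): E1 82 AD C2 98 F3 9A B2 9A CC 83 E2 82 AF E1 82 B4.

E1 82 AD C2 98 F3 9A B2 9A CC 83 E2 82 AF E1 82 B4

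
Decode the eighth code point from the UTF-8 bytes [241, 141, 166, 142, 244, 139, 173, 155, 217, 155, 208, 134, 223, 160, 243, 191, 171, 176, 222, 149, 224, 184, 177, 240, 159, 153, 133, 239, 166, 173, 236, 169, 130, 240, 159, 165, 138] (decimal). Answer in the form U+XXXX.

U+0E31

Offset 0: leading byte 0xF1 = 11110001 → 4-byte char #1 = F1 8D A6 8E.
Offset 4: leading byte 0xF4 = 11110100 → 4-byte char #2 = F4 8B AD 9B.
Offset 8: leading byte 0xD9 = 11011001 → 2-byte char #3 = D9 9B.
Offset 10: leading byte 0xD0 = 11010000 → 2-byte char #4 = D0 86.
Offset 12: leading byte 0xDF = 11011111 → 2-byte char #5 = DF A0.
Offset 14: leading byte 0xF3 = 11110011 → 4-byte char #6 = F3 BF AB B0.
Offset 18: leading byte 0xDE = 11011110 → 2-byte char #7 = DE 95.
Offset 20: leading byte 0xE0 = 11100000 → 3-byte char #8 = E0 B8 B1.
Leading byte 0xE0 = 11100000 matches 1110xxxx → 3-byte sequence.
Byte 1: 0xE0 = 11100000, payload 0000 (4 bits).
Byte 2: 0xB8 = 10111000 (10xxxxxx ✓), payload 111000.
Byte 3: 0xB1 = 10110001 (10xxxxxx ✓), payload 110001.
Concatenate: 0000111000110001 = 0xE31 (16 bits → U+0E31).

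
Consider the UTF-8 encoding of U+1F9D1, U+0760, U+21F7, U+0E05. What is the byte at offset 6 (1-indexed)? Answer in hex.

0xA0

1-indexed offset 6 is 0-indexed offset 5.
U+1F9D1 → 4-byte form F0 9F A7 91 at offsets 0–3.
U+0760 → 2-byte form DD A0 at offsets 4–5.
Offset 5 falls in char 2's range; it's byte 2 of DD A0 = 0xA0.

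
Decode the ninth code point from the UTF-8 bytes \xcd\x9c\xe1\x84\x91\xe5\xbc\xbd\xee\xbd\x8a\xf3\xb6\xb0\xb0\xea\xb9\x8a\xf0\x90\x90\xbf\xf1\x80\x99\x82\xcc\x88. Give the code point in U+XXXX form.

U+0308

Offset 0: leading byte 0xCD = 11001101 → 2-byte char #1 = CD 9C.
Offset 2: leading byte 0xE1 = 11100001 → 3-byte char #2 = E1 84 91.
Offset 5: leading byte 0xE5 = 11100101 → 3-byte char #3 = E5 BC BD.
Offset 8: leading byte 0xEE = 11101110 → 3-byte char #4 = EE BD 8A.
Offset 11: leading byte 0xF3 = 11110011 → 4-byte char #5 = F3 B6 B0 B0.
Offset 15: leading byte 0xEA = 11101010 → 3-byte char #6 = EA B9 8A.
Offset 18: leading byte 0xF0 = 11110000 → 4-byte char #7 = F0 90 90 BF.
Offset 22: leading byte 0xF1 = 11110001 → 4-byte char #8 = F1 80 99 82.
Offset 26: leading byte 0xCC = 11001100 → 2-byte char #9 = CC 88.
Leading byte 0xCC = 11001100 matches 110xxxxx → 2-byte sequence.
Byte 1: 0xCC = 11001100, payload 01100 (5 bits).
Byte 2: 0x88 = 10001000 (10xxxxxx ✓), payload 001000.
Concatenate: 01100001000 = 0x308 (11 bits → U+0308).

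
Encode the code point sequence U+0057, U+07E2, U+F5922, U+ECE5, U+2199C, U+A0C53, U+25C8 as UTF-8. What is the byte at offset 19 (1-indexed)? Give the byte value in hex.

1-indexed offset 19 is 0-indexed offset 18.
U+0057 → 1-byte form 57 at offsets 0–0.
U+07E2 → 2-byte form DF A2 at offsets 1–2.
U+F5922 → 4-byte form F3 B5 A4 A2 at offsets 3–6.
U+ECE5 → 3-byte form EE B3 A5 at offsets 7–9.
U+2199C → 4-byte form F0 A1 A6 9C at offsets 10–13.
U+A0C53 → 4-byte form F2 A0 B1 93 at offsets 14–17.
U+25C8 → 3-byte form E2 97 88 at offsets 18–20.
Offset 18 falls in char 7's range; it's byte 1 of E2 97 88 = 0xE2.

0xE2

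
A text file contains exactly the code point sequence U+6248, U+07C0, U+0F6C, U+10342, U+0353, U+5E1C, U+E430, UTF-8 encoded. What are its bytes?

E6 89 88 DF 80 E0 BD AC F0 90 8D 82 CD 93 E5 B8 9C EE 90 B0

U+6248: 3-byte form → E6 89 88.
U+07C0: 2-byte form → DF 80.
U+0F6C: 3-byte form → E0 BD AC.
U+10342: 4-byte form → F0 90 8D 82.
U+0353: 2-byte form → CD 93.
U+5E1C: 3-byte form → E5 B8 9C.
U+E430: 3-byte form → EE 90 B0.
Concatenated (20 bytes): E6 89 88 DF 80 E0 BD AC F0 90 8D 82 CD 93 E5 B8 9C EE 90 B0.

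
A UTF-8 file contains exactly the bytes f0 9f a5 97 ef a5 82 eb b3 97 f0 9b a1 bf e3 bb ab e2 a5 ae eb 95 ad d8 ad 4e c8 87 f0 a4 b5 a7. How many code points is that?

11

Byte at offset 0: 0xF0 = 11110000 → 4-byte char (#1). Advance 4.
Byte at offset 4: 0xEF = 11101111 → 3-byte char (#2). Advance 3.
Byte at offset 7: 0xEB = 11101011 → 3-byte char (#3). Advance 3.
Byte at offset 10: 0xF0 = 11110000 → 4-byte char (#4). Advance 4.
Byte at offset 14: 0xE3 = 11100011 → 3-byte char (#5). Advance 3.
Byte at offset 17: 0xE2 = 11100010 → 3-byte char (#6). Advance 3.
Byte at offset 20: 0xEB = 11101011 → 3-byte char (#7). Advance 3.
Byte at offset 23: 0xD8 = 11011000 → 2-byte char (#8). Advance 2.
Byte at offset 25: 0x4E = 01001110 → 1-byte char (#9). Advance 1.
Byte at offset 26: 0xC8 = 11001000 → 2-byte char (#10). Advance 2.
Byte at offset 28: 0xF0 = 11110000 → 4-byte char (#11). Advance 4.
Reached end at offset 32 after 11 code points.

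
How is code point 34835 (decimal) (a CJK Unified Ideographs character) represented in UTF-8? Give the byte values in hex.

E8 A0 93

U+8813 = 0x8813 = 34835 decimal. In range U+0800–U+FFFF → 3-byte form: 1110xxxx 10xxxxxx 10xxxxxx.
Binary (16 bits): 1000100000010011.
Split 4+6+6: 1000 | 100000 | 010011.
Byte 1: 11101000 = 0xE8.
Byte 2: 10100000 = 0xA0.
Byte 3: 10010011 = 0x93.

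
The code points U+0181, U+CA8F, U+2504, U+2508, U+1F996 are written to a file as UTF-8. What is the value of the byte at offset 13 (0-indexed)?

U+0181 → 2-byte form C6 81 at offsets 0–1.
U+CA8F → 3-byte form EC AA 8F at offsets 2–4.
U+2504 → 3-byte form E2 94 84 at offsets 5–7.
U+2508 → 3-byte form E2 94 88 at offsets 8–10.
U+1F996 → 4-byte form F0 9F A6 96 at offsets 11–14.
Offset 13 falls in char 5's range; it's byte 3 of F0 9F A6 96 = 0xA6.

0xA6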